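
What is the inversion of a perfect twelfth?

First reduce the compound perfect twelfth to its simple form, a perfect fifth.
Interval numbers invert to sum to nine: 5 + 4 = 9, so a fifth inverts to a fourth.
And perfect stays perfect under inversion, so we get a perfect fourth.

perfect fourth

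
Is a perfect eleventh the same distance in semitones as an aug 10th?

Both span 17 semitones: a perfect eleventh and an augmented tenth are the same chromatic distance.

Yes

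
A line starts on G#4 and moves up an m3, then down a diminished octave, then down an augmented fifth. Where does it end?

E3

Up a minor third from G#4: B4 (3 semitones up).
Down a diminished octave from B4: B#3 (11 semitones down).
B#3 down an augmented fifth → E3 (8 semitones).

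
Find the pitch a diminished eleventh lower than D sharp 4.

A double-sharp 2

Counting four letter names plus an octave down from D lands on A.
Moving 16 semitones down from D#4 (the size of a diminished eleventh) reaches A##2.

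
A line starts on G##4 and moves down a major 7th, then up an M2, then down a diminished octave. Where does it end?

B##2

A major seventh down from G##4 is A#3.
A major second up from A#3 is B#3.
A diminished octave down from B#3 is B##2.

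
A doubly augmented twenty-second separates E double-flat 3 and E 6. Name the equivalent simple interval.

doubly augmented 8th

Each octave removed subtracts seven from the number: 22 − 14 = 8.
So a doubly augmented twenty-second is 2 octaves plus a doubly augmented octave. The quality is unchanged.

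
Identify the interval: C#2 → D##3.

C to D spans two letter names (C-D), plus an octave, so the interval is some kind of ninth.
The major ninth is 14 semitones; here we have 15, one semitone wider: augmented.
(Equivalently, a compound augmented second: an augmented second plus an octave.)

A9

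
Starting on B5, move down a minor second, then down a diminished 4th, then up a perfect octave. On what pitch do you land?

E##6

A minor second down from B5 is A#5.
A#5 down a diminished fourth → E##5 (4 semitones).
A perfect octave up from E##5 is E##6.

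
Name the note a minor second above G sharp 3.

The second takes the letter from G up to A.
A minor second spans 1 semitone, so from G#3 the target pitch is A3.

A 3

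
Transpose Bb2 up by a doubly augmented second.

Two letter names up from B: C.
A doubly augmented second is 4 semitones; 4 semitones up from Bb2 gives C##3.

C##3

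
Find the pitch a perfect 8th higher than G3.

G4

For an octave the letter name doesn't change: still G, an octave up.
A perfect octave is 12 semitones; 12 semitones up from G3 gives G4.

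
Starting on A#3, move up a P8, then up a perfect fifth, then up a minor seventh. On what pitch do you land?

D#6

A perfect octave up from A#3 is A#4.
A#4 up a perfect fifth → E#5 (7 semitones).
A minor seventh up from E#5 is D#6.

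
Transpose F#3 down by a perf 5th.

The fifth takes the letter from F down to B.
A perfect fifth is 7 semitones; 7 semitones down from F#3 gives B2.

B2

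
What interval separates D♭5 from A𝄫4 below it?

Descending from Db5 to Abb4 is the same interval as ascending Abb4 to Db5.
A to D spans four letter names (A-B-C-D), so the interval is some kind of fourth.
The perfect fourth is 5 semitones; here we have 6, one semitone wider: augmented.

augmented fourth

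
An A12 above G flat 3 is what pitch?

D 5

Counting five letter names plus an octave up from G lands on D.
An augmented twelfth is 20 semitones; 20 semitones up from Gb3 gives D5.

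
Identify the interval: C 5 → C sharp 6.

C to C is the same letter name, plus an octave, so the interval is some kind of octave.
The perfect octave is 12 semitones; here we have 13, one semitone wider: augmented.

A8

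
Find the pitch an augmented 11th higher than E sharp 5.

Four letters up from E (plus an octave) reaches A.
Moving 18 semitones up from E#5 (the size of an augmented eleventh) reaches A##6.

A double-sharp 6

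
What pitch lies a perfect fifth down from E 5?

Counting five letter names down from E lands on A.
A perfect fifth spans 7 semitones, so from E5 the target pitch is A4.

A 4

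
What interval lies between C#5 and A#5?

C to A spans six letter names (C-D-E-F-G-A): a sixth.
C#5 to A#5 is 9 semitones, matching the major sixth exactly, so the quality is major.

major 6th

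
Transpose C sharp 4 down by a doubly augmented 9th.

Two letters down from C (plus an octave) reaches B.
Moving 16 semitones down from C#4 (the size of a doubly augmented ninth) reaches Bbb2.

B double-flat 2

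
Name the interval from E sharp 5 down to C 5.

augmented third

Descending from E#5 to C5 is the same interval as ascending C5 to E#5.
C to E spans three letter names (C-D-E) — that makes it a third of some quality.
A major third would be 4 semitones; C5 to E#5 is 5, one semitone wider, so the interval is augmented.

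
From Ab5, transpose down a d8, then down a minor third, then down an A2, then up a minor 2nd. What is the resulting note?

Fb4

A diminished octave down from Ab5 is A4.
A4 down a minor third → F#4 (3 semitones).
Down an augmented second from F#4: Eb4 (3 semitones down).
Up a minor second from Eb4: Fb4 (1 semitone up).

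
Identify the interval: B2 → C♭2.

A7

Descending from B2 to Cb2 is the same interval as ascending Cb2 to B2.
C to B spans seven letter names (C-D-E-F-G-A-B): a seventh.
A major seventh would be 11 semitones; Cb2 to B2 is 12, one semitone wider, so the interval is augmented.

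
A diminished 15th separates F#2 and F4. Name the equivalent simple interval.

Take out an octave (7 from the number): 15 − 7 = 8.
That makes a diminished fifteenth a compound diminished octave — an octave plus a diminished octave.

d8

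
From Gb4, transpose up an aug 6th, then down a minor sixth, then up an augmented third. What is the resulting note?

Gb4 up an augmented sixth → E5 (10 semitones).
A minor sixth down from E5 is G#4.
Up an augmented third from G#4: B##4 (5 semitones up).

B##4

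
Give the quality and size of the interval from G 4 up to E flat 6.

G to E spans six letter names (G-A-B-C-D-E), plus an octave, so the interval is some kind of thirteenth.
A major thirteenth would be 21 semitones, but G4 to Eb6 is 20 — one semitone narrower, making it a minor thirteenth.
(Equivalently, a compound minor sixth: a minor sixth plus an octave.)

minor 13th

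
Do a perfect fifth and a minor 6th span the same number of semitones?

A perfect fifth is 7 semitones but a minor sixth is 8 semitones — different sizes.

No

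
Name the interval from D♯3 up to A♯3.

P5

D to A spans five letter names (D-E-F-G-A), so the interval is some kind of fifth.
D#3 to A#3 is 7 semitones, matching the perfect fifth exactly, so the quality is perfect.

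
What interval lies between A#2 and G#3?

minor seventh

A to G spans seven letter names (A-B-C-D-E-F-G), so the interval is some kind of seventh.
At 10 semitones, A#2→G#3 falls one short of a major seventh: minor.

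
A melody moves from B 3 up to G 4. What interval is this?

B to G spans six letter names (B-C-D-E-F-G): a sixth.
A major sixth would be 9 semitones, but B3 to G4 is 8 — one semitone narrower, making it a minor sixth.

minor sixth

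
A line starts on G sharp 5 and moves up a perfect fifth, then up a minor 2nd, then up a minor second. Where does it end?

Up a perfect fifth from G#5: D#6 (7 semitones up).
A minor second up from D#6 is E6.
E6 up a minor second → F6 (1 semitone).

F 6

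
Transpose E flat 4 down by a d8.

E 3

An octave keeps the letter name E, an octave down from E.
A diminished octave spans 11 semitones, so from Eb4 the target pitch is E3.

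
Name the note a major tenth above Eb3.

Counting three letter names plus an octave up from E lands on G.
A major tenth is 16 semitones; 16 semitones up from Eb3 gives G4.

G4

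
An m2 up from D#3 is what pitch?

The second takes the letter from D up to E.
A minor second spans 1 semitone, so from D#3 the target pitch is E3.

E3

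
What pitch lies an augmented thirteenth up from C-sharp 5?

Six letters up from C (plus an octave) reaches A.
An augmented thirteenth is 22 semitones; 22 semitones up from C#5 gives A##6.

A-double-sharp 6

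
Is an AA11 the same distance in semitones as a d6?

No

19 semitones (doubly augmented eleventh) vs 7 semitones (diminished sixth): not equal.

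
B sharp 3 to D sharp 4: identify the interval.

minor 3rd

B to D spans three letter names (B-C-D) — that makes it a third of some quality.
B#3 to D#4 is 3 semitones, a half step short of the major third (4), so this is minor.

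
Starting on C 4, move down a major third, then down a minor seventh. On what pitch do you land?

A major third down from C4 is Ab3.
Ab3 down a minor seventh → Bb2 (10 semitones).

B flat 2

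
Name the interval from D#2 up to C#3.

D to C spans seven letter names (D-E-F-G-A-B-C): a seventh.
At 10 semitones, D#2→C#3 falls one short of a major seventh: minor.

minor seventh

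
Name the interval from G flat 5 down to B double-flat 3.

Descending from Gb5 to Bbb3 is the same interval as ascending Bbb3 to Gb5.
B to G spans six letter names (B-C-D-E-F-G), plus an octave, so the interval is some kind of thirteenth.
Bbb3 to Gb5 is 21 semitones, matching the major thirteenth exactly, so the quality is major.
(Equivalently, a compound major sixth: a major sixth plus an octave.)

M13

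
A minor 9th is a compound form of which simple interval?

Each octave removed subtracts seven from the number: 9 − 7 = 2.
So a minor ninth is an octave plus a minor second. The quality is unchanged.

m2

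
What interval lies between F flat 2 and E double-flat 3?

minor 7th

F to E spans seven letter names (F-G-A-B-C-D-E): a seventh.
Fb2 to Ebb3 is 10 semitones, a half step short of the major seventh (11), so this is minor.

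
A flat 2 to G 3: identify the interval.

A to G spans seven letter names (A-B-C-D-E-F-G), so the interval is some kind of seventh.
The major seventh spans 11 semitones, and Ab2 to G3 is exactly 11 semitones — so this is a major seventh.

major seventh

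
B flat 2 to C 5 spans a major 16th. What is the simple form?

major 2nd

Subtracting seven from the interval number removes an octave: 16 − 14 = 2.
So a major sixteenth is 2 octaves plus a major second. The quality is unchanged.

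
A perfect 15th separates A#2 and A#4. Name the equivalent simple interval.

perfect octave

Each octave removed subtracts seven from the number: 15 − 7 = 8.
So a perfect fifteenth is an octave plus a perfect octave. The quality is unchanged.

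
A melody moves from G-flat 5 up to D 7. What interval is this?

G to D spans five letter names (G-A-B-C-D), plus an octave: a twelfth.
Gb5 to D7 spans 20 semitones — one semitone wider than the perfect twelfth (19) — giving an augmented twelfth.
(Equivalently, a compound augmented fifth: an augmented fifth plus an octave.)

augmented twelfth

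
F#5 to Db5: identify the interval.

Descending from F#5 to Db5 is the same interval as ascending Db5 to F#5.
D to F spans three letter names (D-E-F): a third.
Db5 to F#5 spans 5 semitones — one semitone wider than the major third (4) — giving an augmented third.

A3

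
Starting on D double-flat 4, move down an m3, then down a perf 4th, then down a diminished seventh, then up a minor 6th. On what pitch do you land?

Dbb4 down a minor third → Bbb3 (3 semitones).
A perfect fourth down from Bbb3 is Fb3.
Down a diminished seventh from Fb3: G2 (9 semitones down).
Up a minor sixth from G2: Eb3 (8 semitones up).

E flat 3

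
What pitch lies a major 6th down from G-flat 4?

B-double-flat 3

The sixth takes the letter from G down to B.
A major sixth is 9 semitones; 9 semitones down from Gb4 gives Bbb3.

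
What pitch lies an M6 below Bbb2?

The sixth takes the letter from B down to D.
A major sixth spans 9 semitones, so from Bbb2 the target pitch is Dbb2.

Dbb2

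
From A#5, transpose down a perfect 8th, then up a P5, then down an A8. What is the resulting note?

A#5 down a perfect octave → A#4 (12 semitones).
A perfect fifth up from A#4 is E#5.
E#5 down an augmented octave → E4 (13 semitones).

E4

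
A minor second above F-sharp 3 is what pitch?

G 3

Two letter names up from F: G.
A minor second is 1 semitone; 1 semitone up from F#3 gives G3.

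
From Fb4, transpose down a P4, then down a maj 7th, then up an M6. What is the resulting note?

A perfect fourth down from Fb4 is Cb4.
Down a major seventh from Cb4: Dbb3 (11 semitones down).
A major sixth up from Dbb3 is Bbb3.

Bbb3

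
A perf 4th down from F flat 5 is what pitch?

C flat 5

Four letter names down from F: C.
A perfect fourth is 5 semitones; 5 semitones down from Fb5 gives Cb5.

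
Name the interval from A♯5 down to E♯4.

perfect 11th

Descending from A#5 to E#4 is the same interval as ascending E#4 to A#5.
E to A spans four letter names (E-F-G-A), plus an octave: an eleventh.
The perfect eleventh spans 17 semitones, and E#4 to A#5 is exactly 17 semitones — so this is a perfect eleventh.
(Equivalently, a compound perfect fourth: a perfect fourth plus an octave.)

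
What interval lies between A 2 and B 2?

M2

A to B spans two letter names (A-B): a second.
Counting semitones, A2→B2 is 2, which is the major second.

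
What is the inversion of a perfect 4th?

Interval numbers invert to sum to nine: 4 + 5 = 9, so a fourth inverts to a fifth.
Quality inverts too: perfect stays perfect. That makes the inversion a perfect fifth.

perfect fifth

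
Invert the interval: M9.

minor 7th

First reduce the compound major ninth to its simple form, a major second.
The rule of nine gives the new number: 9 − 2 = 7, so a second becomes a seventh.
And major becomes minor under inversion, so we get a minor seventh.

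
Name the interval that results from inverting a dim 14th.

augmented second

First reduce the compound diminished fourteenth to its simple form, a diminished seventh.
The rule of nine gives the new number: 9 − 7 = 2, so a seventh becomes a second.
And diminished becomes augmented under inversion, so we get an augmented second.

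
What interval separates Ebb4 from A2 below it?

doubly diminished twelfth

Descending from Ebb4 to A2 is the same interval as ascending A2 to Ebb4.
A to E spans five letter names (A-B-C-D-E), plus an octave, so the interval is some kind of twelfth.
A2 to Ebb4 spans 17 semitones — two semitones narrower than the perfect twelfth (19) — giving a doubly diminished twelfth.
(Equivalently, a compound doubly diminished fifth: a doubly diminished fifth plus an octave.)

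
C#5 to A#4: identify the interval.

minor third

Descending from C#5 to A#4 is the same interval as ascending A#4 to C#5.
A to C spans three letter names (A-B-C), so the interval is some kind of third.
A#4 to C#5 is 3 semitones, a half step short of the major third (4), so this is minor.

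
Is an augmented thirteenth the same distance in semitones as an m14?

Yes

An augmented thirteenth = 22 semitones = a minor fourteenth; enharmonically equal.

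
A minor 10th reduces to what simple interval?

Subtracting seven from the interval number removes an octave: 10 − 7 = 3.
So a minor tenth is an octave plus a minor third. The quality is unchanged.

m3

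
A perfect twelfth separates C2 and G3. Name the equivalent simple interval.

perfect 5th

Each octave removed subtracts seven from the number: 12 − 7 = 5.
That makes a perfect twelfth a compound perfect fifth — an octave plus a perfect fifth.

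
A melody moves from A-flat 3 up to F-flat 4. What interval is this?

minor sixth

A to F spans six letter names (A-B-C-D-E-F), so the interval is some kind of sixth.
A major sixth would be 9 semitones, but Ab3 to Fb4 is 8 — one semitone narrower, making it a minor sixth.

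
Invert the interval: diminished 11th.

A5

First reduce the compound diminished eleventh to its simple form, a diminished fourth.
Inverted interval numbers add to nine, so a fourth pairs with a fifth (4 + 5 = 9).
And diminished becomes augmented under inversion, so we get an augmented fifth.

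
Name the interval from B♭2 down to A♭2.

Descending from Bb2 to Ab2 is the same interval as ascending Ab2 to Bb2.
A to B spans two letter names (A-B): a second.
Counting semitones, Ab2→Bb2 is 2, which is the major second.

major second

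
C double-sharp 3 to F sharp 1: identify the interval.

Descending from C##3 to F#1 is the same interval as ascending F#1 to C##3.
F to C spans five letter names (F-G-A-B-C), plus an octave, so the interval is some kind of twelfth.
F#1 to C##3 spans 20 semitones — one semitone wider than the perfect twelfth (19) — giving an augmented twelfth.
(Equivalently, a compound augmented fifth: an augmented fifth plus an octave.)

augmented 12th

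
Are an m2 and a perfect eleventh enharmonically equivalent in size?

No

1 semitone (minor second) vs 17 semitones (perfect eleventh): not equal.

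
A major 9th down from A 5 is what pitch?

The ninth's letter: A down two letter names plus an octave → G.
Moving 14 semitones down from A5 (the size of a major ninth) reaches G4.

G 4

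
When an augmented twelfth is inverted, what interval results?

diminished 4th

First reduce the compound augmented twelfth to its simple form, an augmented fifth.
Interval numbers invert to sum to nine: 5 + 4 = 9, so a fifth inverts to a fourth.
Quality inverts too: augmented becomes diminished. That makes the inversion a diminished fourth.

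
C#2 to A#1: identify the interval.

Descending from C#2 to A#1 is the same interval as ascending A#1 to C#2.
A to C spans three letter names (A-B-C) — that makes it a third of some quality.
A#1 to C#2 is 3 semitones, a half step short of the major third (4), so this is minor.

m3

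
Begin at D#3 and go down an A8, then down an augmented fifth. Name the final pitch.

Gb1

Down an augmented octave from D#3: D2 (13 semitones down).
Down an augmented fifth from D2: Gb1 (8 semitones down).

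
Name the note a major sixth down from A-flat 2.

Counting six letter names down from A lands on C.
A major sixth spans 9 semitones, so from Ab2 the target pitch is Cb2.

C-flat 2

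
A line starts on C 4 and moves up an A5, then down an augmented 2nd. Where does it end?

F 4

An augmented fifth up from C4 is G#4.
G#4 down an augmented second → F4 (3 semitones).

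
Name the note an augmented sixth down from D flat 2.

F double-flat 1

Six letter names down from D: F.
An augmented sixth spans 10 semitones, so from Db2 the target pitch is Fbb1.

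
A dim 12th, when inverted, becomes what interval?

First reduce the compound diminished twelfth to its simple form, a diminished fifth.
The rule of nine gives the new number: 9 − 5 = 4, so a fifth becomes a fourth.
And diminished becomes augmented under inversion, so we get an augmented fourth.

augmented 4th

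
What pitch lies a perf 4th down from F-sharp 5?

C-sharp 5

The fourth takes the letter from F down to C.
Moving 5 semitones down from F#5 (the size of a perfect fourth) reaches C#5.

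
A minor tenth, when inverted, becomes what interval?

First reduce the compound minor tenth to its simple form, a minor third.
The rule of nine gives the new number: 9 − 3 = 6, so a third becomes a sixth.
And minor becomes major under inversion, so we get a major sixth.

major 6th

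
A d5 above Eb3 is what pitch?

Bbb3

Five letter names up from E: B.
A diminished fifth spans 6 semitones, so from Eb3 the target pitch is Bbb3.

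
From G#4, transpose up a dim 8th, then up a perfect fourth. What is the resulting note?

G#4 up a diminished octave → G5 (11 semitones).
Up a perfect fourth from G5: C6 (5 semitones up).

C6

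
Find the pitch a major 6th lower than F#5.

Counting six letter names down from F lands on A.
A major sixth is 9 semitones; 9 semitones down from F#5 gives A4.

A4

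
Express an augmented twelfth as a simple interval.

Take out an octave (7 from the number): 12 − 7 = 5.
That makes an augmented twelfth a compound augmented fifth — an octave plus an augmented fifth.

augmented 5th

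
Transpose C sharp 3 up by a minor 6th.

Six letter names up from C: A.
A minor sixth is 8 semitones; 8 semitones up from C#3 gives A3.

A 3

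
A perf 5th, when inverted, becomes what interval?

P4

Inverted interval numbers add to nine, so a fifth pairs with a fourth (5 + 4 = 9).
Quality inverts too: perfect stays perfect. That makes the inversion a perfect fourth.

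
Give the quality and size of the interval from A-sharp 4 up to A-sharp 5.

A to A is the same letter name, plus an octave — that makes it an octave of some quality.
A#4 to A#5 is 12 semitones, matching the perfect octave exactly, so the quality is perfect.

P8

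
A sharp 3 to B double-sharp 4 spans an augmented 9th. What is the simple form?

augmented 2nd

Subtracting seven from the interval number removes an octave: 9 − 7 = 2.
So an augmented ninth is an octave plus an augmented second. The quality is unchanged.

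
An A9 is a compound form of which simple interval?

Each octave removed subtracts seven from the number: 9 − 7 = 2.
Quality carries through unchanged, so the simple form is an augmented second.

A2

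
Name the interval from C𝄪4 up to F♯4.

C to F spans four letter names (C-D-E-F), so the interval is some kind of fourth.
C##4 to F#4 spans 4 semitones — one semitone narrower than the perfect fourth (5) — giving a diminished fourth.

diminished 4th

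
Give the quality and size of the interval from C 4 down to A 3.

Descending from C4 to A3 is the same interval as ascending A3 to C4.
A to C spans three letter names (A-B-C) — that makes it a third of some quality.
A3 to C4 is 3 semitones, a half step short of the major third (4), so this is minor.

minor third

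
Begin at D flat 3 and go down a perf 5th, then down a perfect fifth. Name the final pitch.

A perfect fifth down from Db3 is Gb2.
Gb2 down a perfect fifth → Cb2 (7 semitones).

C flat 2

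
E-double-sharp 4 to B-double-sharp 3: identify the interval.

Descending from E##4 to B##3 is the same interval as ascending B##3 to E##4.
B to E spans four letter names (B-C-D-E): a fourth.
B##3 to E##4 is 5 semitones, matching the perfect fourth exactly, so the quality is perfect.

perfect fourth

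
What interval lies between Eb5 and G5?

E to G spans three letter names (E-F-G): a third.
Eb5 to G5 is 4 semitones, matching the major third exactly, so the quality is major.

major third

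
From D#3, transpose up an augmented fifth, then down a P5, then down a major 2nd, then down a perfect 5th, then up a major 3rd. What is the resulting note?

A##2

Up an augmented fifth from D#3: A##3 (8 semitones up).
Down a perfect fifth from A##3: D##3 (7 semitones down).
A major second down from D##3 is C##3.
C##3 down a perfect fifth → F##2 (7 semitones).
F##2 up a major third → A##2 (4 semitones).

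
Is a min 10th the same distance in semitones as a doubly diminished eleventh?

Yes

A minor tenth spans 15 semitones, and a doubly diminished eleventh also spans 15 semitones — they're enharmonic.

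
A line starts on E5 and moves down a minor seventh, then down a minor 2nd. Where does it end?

Down a minor seventh from E5: F#4 (10 semitones down).
F#4 down a minor second → E#4 (1 semitone).

E#4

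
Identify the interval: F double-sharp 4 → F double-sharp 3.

Descending from F##4 to F##3 is the same interval as ascending F##3 to F##4.
F to F is the same letter name, plus an octave, so the interval is some kind of octave.
Counting semitones, F##3→F##4 is 12, which is the perfect octave.

P8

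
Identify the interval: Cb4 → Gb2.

perfect eleventh

Descending from Cb4 to Gb2 is the same interval as ascending Gb2 to Cb4.
G to C spans four letter names (G-A-B-C), plus an octave, so the interval is some kind of eleventh.
Counting semitones, Gb2→Cb4 is 17, which is the perfect eleventh.
(Equivalently, a compound perfect fourth: a perfect fourth plus an octave.)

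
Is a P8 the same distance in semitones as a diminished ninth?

Yes

A perfect octave spans 12 semitones, and a diminished ninth also spans 12 semitones — they're enharmonic.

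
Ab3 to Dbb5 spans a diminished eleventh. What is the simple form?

Each octave removed subtracts seven from the number: 11 − 7 = 4.
So a diminished eleventh is an octave plus a diminished fourth. The quality is unchanged.

d4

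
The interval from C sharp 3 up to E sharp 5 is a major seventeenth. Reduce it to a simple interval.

M3

Take out 2 octaves (14 from the number): 17 − 14 = 3.
Quality carries through unchanged, so the simple form is a major third.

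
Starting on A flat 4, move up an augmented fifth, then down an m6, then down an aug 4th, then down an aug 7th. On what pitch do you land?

E double-flat 3

An augmented fifth up from Ab4 is E5.
Down a minor sixth from E5: G#4 (8 semitones down).
An augmented fourth down from G#4 is D4.
Down an augmented seventh from D4: Ebb3 (12 semitones down).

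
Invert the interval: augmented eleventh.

diminished 5th

First reduce the compound augmented eleventh to its simple form, an augmented fourth.
Interval numbers invert to sum to nine: 4 + 5 = 9, so a fourth inverts to a fifth.
And augmented becomes diminished under inversion, so we get a diminished fifth.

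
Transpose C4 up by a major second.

The second takes the letter from C up to D.
A major second spans 2 semitones, so from C4 the target pitch is D4.

D4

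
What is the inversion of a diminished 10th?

augmented 6th

First reduce the compound diminished tenth to its simple form, a diminished third.
The rule of nine gives the new number: 9 − 3 = 6, so a third becomes a sixth.
The quality also flips — diminished becomes augmented — giving an augmented sixth.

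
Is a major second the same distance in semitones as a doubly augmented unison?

Both span 2 semitones: a major second and a doubly augmented unison are the same chromatic distance.

Yes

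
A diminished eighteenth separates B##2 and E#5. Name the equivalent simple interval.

d4

Subtracting seven from the interval number removes an octave: 18 − 14 = 4.
Quality carries through unchanged, so the simple form is a diminished fourth.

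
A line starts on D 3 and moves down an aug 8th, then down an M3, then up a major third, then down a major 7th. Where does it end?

An augmented octave down from D3 is Db2.
Down a major third from Db2: Bbb1 (4 semitones down).
A major third up from Bbb1 is Db2.
A major seventh down from Db2 is Ebb1.

E double-flat 1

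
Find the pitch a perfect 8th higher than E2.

E3

The letter stays E (same as the start), shifted an octave up.
A perfect octave is 12 semitones; 12 semitones up from E2 gives E3.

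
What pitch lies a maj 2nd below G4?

The second takes the letter from G down to F.
A major second is 2 semitones; 2 semitones down from G4 gives F4.

F4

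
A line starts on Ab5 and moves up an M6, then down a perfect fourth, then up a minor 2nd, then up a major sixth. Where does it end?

Bb6

A major sixth up from Ab5 is F6.
Down a perfect fourth from F6: C6 (5 semitones down).
A minor second up from C6 is Db6.
A major sixth up from Db6 is Bb6.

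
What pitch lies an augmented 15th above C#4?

C##6

For a fifteenth the letter name doesn't change: still C, two octaves up.
Moving 25 semitones up from C#4 (the size of an augmented fifteenth) reaches C##6.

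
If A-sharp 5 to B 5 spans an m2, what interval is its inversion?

major 7th

Inverted interval numbers add to nine, so a second pairs with a seventh (2 + 7 = 9).
Quality inverts too: minor becomes major. That makes the inversion a major seventh.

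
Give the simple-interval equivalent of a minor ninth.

minor second

Take out an octave (7 from the number): 9 − 7 = 2.
That makes a minor ninth a compound minor second — an octave plus a minor second.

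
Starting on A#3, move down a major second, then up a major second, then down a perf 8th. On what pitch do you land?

A#2

Down a major second from A#3: G#3 (2 semitones down).
A major second up from G#3 is A#3.
A#3 down a perfect octave → A#2 (12 semitones).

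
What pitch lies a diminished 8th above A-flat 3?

An octave keeps the letter name A, an octave up from A.
A diminished octave spans 11 semitones, so from Ab3 the target pitch is Abb4.

A-double-flat 4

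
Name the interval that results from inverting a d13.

First reduce the compound diminished thirteenth to its simple form, a diminished sixth.
Interval numbers invert to sum to nine: 6 + 3 = 9, so a sixth inverts to a third.
The quality also flips — diminished becomes augmented — giving an augmented third.

A3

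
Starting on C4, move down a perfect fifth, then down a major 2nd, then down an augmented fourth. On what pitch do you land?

Bbb2

C4 down a perfect fifth → F3 (7 semitones).
Down a major second from F3: Eb3 (2 semitones down).
Eb3 down an augmented fourth → Bbb2 (6 semitones).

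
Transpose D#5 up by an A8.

D##6

For an octave the letter name doesn't change: still D, an octave up.
An augmented octave spans 13 semitones, so from D#5 the target pitch is D##6.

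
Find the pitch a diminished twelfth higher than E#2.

Counting five letter names plus an octave up from E lands on B.
A diminished twelfth is 18 semitones; 18 semitones up from E#2 gives B3.

B3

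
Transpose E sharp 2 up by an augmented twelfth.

The twelfth's letter: E up five letter names plus an octave → B.
An augmented twelfth spans 20 semitones, so from E#2 the target pitch is B##3.

B double-sharp 3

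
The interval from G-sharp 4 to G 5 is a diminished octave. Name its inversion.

A1

Inverted interval numbers add to nine, so an octave pairs with a unison (8 + 1 = 9).
The quality also flips — diminished becomes augmented — giving an augmented unison.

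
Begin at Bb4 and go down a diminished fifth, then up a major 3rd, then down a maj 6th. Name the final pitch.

B3

Bb4 down a diminished fifth → E4 (6 semitones).
A major third up from E4 is G#4.
Down a major sixth from G#4: B3 (9 semitones down).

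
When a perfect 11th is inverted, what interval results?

P5

First reduce the compound perfect eleventh to its simple form, a perfect fourth.
Interval numbers invert to sum to nine: 4 + 5 = 9, so a fourth inverts to a fifth.
Quality inverts too: perfect stays perfect. That makes the inversion a perfect fifth.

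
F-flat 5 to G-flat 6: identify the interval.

major ninth

F to G spans two letter names (F-G), plus an octave, so the interval is some kind of ninth.
The major ninth spans 14 semitones, and Fb5 to Gb6 is exactly 14 semitones — so this is a major ninth.
(Equivalently, a compound major second: a major second plus an octave.)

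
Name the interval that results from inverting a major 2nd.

minor 7th

Interval numbers invert to sum to nine: 2 + 7 = 9, so a second inverts to a seventh.
The quality also flips — major becomes minor — giving a minor seventh.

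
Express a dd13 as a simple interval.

doubly diminished 6th

Subtracting seven from the interval number removes an octave: 13 − 7 = 6.
So a doubly diminished thirteenth is an octave plus a doubly diminished sixth. The quality is unchanged.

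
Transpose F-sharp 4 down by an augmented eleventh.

Counting four letter names plus an octave down from F lands on C.
An augmented eleventh is 18 semitones; 18 semitones down from F#4 gives C3.

C 3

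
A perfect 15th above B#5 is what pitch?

A fifteenth keeps the letter name B, two octaves up from B.
A perfect fifteenth spans 24 semitones, so from B#5 the target pitch is B#7.

B#7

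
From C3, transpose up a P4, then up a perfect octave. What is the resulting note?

A perfect fourth up from C3 is F3.
F3 up a perfect octave → F4 (12 semitones).

F4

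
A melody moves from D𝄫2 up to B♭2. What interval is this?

D to B spans six letter names (D-E-F-G-A-B), so the interval is some kind of sixth.
The major sixth is 9 semitones; here we have 10, one semitone wider: augmented.

augmented sixth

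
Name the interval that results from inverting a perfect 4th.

The rule of nine gives the new number: 9 − 4 = 5, so a fourth becomes a fifth.
And perfect stays perfect under inversion, so we get a perfect fifth.

perfect 5th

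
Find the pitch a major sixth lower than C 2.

The sixth takes the letter from C down to E.
A major sixth spans 9 semitones, so from C2 the target pitch is Eb1.

E-flat 1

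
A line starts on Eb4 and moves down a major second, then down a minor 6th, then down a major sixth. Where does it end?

Eb4 down a major second → Db4 (2 semitones).
Db4 down a minor sixth → F3 (8 semitones).
A major sixth down from F3 is Ab2.

Ab2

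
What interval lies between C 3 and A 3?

C to A spans six letter names (C-D-E-F-G-A), so the interval is some kind of sixth.
The major sixth spans 9 semitones, and C3 to A3 is exactly 9 semitones — so this is a major sixth.

M6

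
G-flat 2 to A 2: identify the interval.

G to A spans two letter names (G-A): a second.
The major second is 2 semitones; here we have 3, one semitone wider: augmented.

augmented second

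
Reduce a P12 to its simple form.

Subtracting seven from the interval number removes an octave: 12 − 7 = 5.
Quality carries through unchanged, so the simple form is a perfect fifth.

perfect 5th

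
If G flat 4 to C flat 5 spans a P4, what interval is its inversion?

Inverted interval numbers add to nine, so a fourth pairs with a fifth (4 + 5 = 9).
The quality also flips — perfect stays perfect — giving a perfect fifth.

perfect fifth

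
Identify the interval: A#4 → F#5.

minor 6th

A to F spans six letter names (A-B-C-D-E-F): a sixth.
At 8 semitones, A#4→F#5 falls one short of a major sixth: minor.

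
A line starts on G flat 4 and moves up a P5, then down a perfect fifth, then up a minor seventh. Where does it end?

F flat 5

Up a perfect fifth from Gb4: Db5 (7 semitones up).
Db5 down a perfect fifth → Gb4 (7 semitones).
Up a minor seventh from Gb4: Fb5 (10 semitones up).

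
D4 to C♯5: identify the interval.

D to C spans seven letter names (D-E-F-G-A-B-C) — that makes it a seventh of some quality.
Counting semitones, D4→C#5 is 11, which is the major seventh.

major seventh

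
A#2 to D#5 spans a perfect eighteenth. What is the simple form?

perfect 4th

Take out 2 octaves (14 from the number): 18 − 14 = 4.
So a perfect eighteenth is 2 octaves plus a perfect fourth. The quality is unchanged.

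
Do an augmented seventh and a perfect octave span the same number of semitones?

Both span 12 semitones: an augmented seventh and a perfect octave are the same chromatic distance.

Yes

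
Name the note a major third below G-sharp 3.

Counting three letter names down from G lands on E.
Moving 4 semitones down from G#3 (the size of a major third) reaches E3.

E 3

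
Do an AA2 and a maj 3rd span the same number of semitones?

Yes

Both span 4 semitones: a doubly augmented second and a major third are the same chromatic distance.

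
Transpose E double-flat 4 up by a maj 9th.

F flat 5

Counting two letter names plus an octave up from E lands on F.
A major ninth is 14 semitones; 14 semitones up from Ebb4 gives Fb5.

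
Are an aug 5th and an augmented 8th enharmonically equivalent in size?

No

8 semitones (augmented fifth) vs 13 semitones (augmented octave): not equal.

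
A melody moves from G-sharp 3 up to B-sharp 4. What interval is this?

major 10th

G to B spans three letter names (G-A-B), plus an octave, so the interval is some kind of tenth.
G#3 to B#4 is 16 semitones, matching the major tenth exactly, so the quality is major.
(Equivalently, a compound major third: a major third plus an octave.)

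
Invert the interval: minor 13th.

First reduce the compound minor thirteenth to its simple form, a minor sixth.
Interval numbers invert to sum to nine: 6 + 3 = 9, so a sixth inverts to a third.
Quality inverts too: minor becomes major. That makes the inversion a major third.

M3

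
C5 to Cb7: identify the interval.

C to C is the same letter name, plus 2 octaves, so the interval is some kind of fifteenth.
A perfect fifteenth would be 24 semitones; C5 to Cb7 is 23, one semitone narrower, so the interval is diminished.
(Equivalently, a compound diminished octave: a diminished octave plus an octave.)

diminished fifteenth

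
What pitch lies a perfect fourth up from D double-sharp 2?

The fourth takes the letter from D up to G.
Moving 5 semitones up from D##2 (the size of a perfect fourth) reaches G##2.

G double-sharp 2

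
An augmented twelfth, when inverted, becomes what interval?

First reduce the compound augmented twelfth to its simple form, an augmented fifth.
Inverted interval numbers add to nine, so a fifth pairs with a fourth (5 + 4 = 9).
The quality also flips — augmented becomes diminished — giving a diminished fourth.

diminished 4th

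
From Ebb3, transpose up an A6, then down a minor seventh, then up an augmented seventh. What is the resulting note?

Up an augmented sixth from Ebb3: C4 (10 semitones up).
C4 down a minor seventh → D3 (10 semitones).
D3 up an augmented seventh → C##4 (12 semitones).

C##4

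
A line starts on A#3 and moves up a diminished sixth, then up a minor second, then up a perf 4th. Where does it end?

Cb5

A#3 up a diminished sixth → F4 (7 semitones).
F4 up a minor second → Gb4 (1 semitone).
Gb4 up a perfect fourth → Cb5 (5 semitones).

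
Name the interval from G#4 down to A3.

major 7th

Descending from G#4 to A3 is the same interval as ascending A3 to G#4.
A to G spans seven letter names (A-B-C-D-E-F-G): a seventh.
A3 to G#4 is 11 semitones, matching the major seventh exactly, so the quality is major.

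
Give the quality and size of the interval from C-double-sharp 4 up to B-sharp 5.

C to B spans seven letter names (C-D-E-F-G-A-B), plus an octave — that makes it a fourteenth of some quality.
At 22 semitones, C##4→B#5 falls one short of a major fourteenth: minor.
(Equivalently, a compound minor seventh: a minor seventh plus an octave.)

m14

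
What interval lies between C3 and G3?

C to G spans five letter names (C-D-E-F-G) — that makes it a fifth of some quality.
C3 to G3 is 7 semitones, matching the perfect fifth exactly, so the quality is perfect.

P5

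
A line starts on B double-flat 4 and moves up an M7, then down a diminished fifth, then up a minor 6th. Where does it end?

B flat 5

A major seventh up from Bbb4 is Ab5.
Down a diminished fifth from Ab5: D5 (6 semitones down).
D5 up a minor sixth → Bb5 (8 semitones).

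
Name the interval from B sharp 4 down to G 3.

augmented 10th

Descending from B#4 to G3 is the same interval as ascending G3 to B#4.
G to B spans three letter names (G-A-B), plus an octave, so the interval is some kind of tenth.
The major tenth is 16 semitones; here we have 17, one semitone wider: augmented.
(Equivalently, a compound augmented third: an augmented third plus an octave.)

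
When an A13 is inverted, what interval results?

First reduce the compound augmented thirteenth to its simple form, an augmented sixth.
Inverted interval numbers add to nine, so a sixth pairs with a third (6 + 3 = 9).
And augmented becomes diminished under inversion, so we get a diminished third.

diminished third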